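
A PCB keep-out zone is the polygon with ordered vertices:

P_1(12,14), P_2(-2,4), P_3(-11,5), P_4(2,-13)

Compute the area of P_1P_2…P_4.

Apply the surveyor's formula: 2A = Σ (x_i·y_{i+1} − x_{i+1}·y_i), indices taken mod 4.
Cross-terms: 76, 34, 133, 184  ⇒  Σ = 427
Area = |Σ|/2 = 213.5.

213.5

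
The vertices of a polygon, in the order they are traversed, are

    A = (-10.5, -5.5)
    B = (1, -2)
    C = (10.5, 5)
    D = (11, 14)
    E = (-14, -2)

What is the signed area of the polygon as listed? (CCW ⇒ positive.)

187.25

Apply Gauss's area formula: 2A = Σ (x_i·y_{i+1} − x_{i+1}·y_i), indices taken mod 5.
Σ = (26.5) + (26) + (92) + (174) + (56) = 374.5
Signed area = Σ/2 = 187.25 (positive ⇒ counter-clockwise traversal).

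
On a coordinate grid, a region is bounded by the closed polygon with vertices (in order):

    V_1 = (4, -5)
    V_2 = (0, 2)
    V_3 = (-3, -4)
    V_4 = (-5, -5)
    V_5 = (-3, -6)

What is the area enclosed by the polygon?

V_1→V_2: (4)(2) − (0)(-5) = 8
V_2→V_3: (0)(-4) − (-3)(2) = 6
V_3→V_4: (-3)(-5) − (-5)(-4) = -5
V_4→V_5: (-5)(-6) − (-3)(-5) = 15
V_5→V_1: (-3)(-5) − (4)(-6) = 39
Σ = 63
Area = |Σ|/2 = 31.5.

31.5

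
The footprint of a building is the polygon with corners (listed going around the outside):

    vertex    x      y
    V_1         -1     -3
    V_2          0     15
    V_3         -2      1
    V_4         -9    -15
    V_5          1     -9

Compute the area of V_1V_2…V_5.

69

Apply the shoelace formula: 2A = Σ (x_i·y_{i+1} − x_{i+1}·y_i), indices taken mod 5.
Σ = (-15) + (30) + (39) + (96) + (-12) = 138
Area = |Σ|/2 = 69.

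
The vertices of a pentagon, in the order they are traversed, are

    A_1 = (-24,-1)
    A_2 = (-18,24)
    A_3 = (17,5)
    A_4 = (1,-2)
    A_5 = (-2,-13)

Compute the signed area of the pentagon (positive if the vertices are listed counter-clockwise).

Σ = (-594) + (-498) + (-39) + (-17) + (-310) = -1458
Signed area = Σ/2 = -729 (negative ⇒ clockwise traversal).

-729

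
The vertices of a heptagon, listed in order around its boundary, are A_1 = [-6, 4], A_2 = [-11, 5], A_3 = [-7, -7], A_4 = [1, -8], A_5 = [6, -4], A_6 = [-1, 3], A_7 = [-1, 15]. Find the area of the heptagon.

160.5

A_1→A_2: (-6)(5) − (-11)(4) = 14
A_2→A_3: (-11)(-7) − (-7)(5) = 112
A_3→A_4: (-7)(-8) − (1)(-7) = 63
A_4→A_5: (1)(-4) − (6)(-8) = 44
A_5→A_6: (6)(3) − (-1)(-4) = 14
A_6→A_7: (-1)(15) − (-1)(3) = -12
A_7→A_1: (-1)(4) − (-6)(15) = 86
Σ = 321
Area = |Σ|/2 = 160.5.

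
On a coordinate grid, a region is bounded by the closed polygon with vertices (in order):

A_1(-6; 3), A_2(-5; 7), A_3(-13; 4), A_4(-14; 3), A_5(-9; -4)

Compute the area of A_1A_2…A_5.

46.5

A_1→A_2: (-6)(7) − (-5)(3) = -27
A_2→A_3: (-5)(4) − (-13)(7) = 71
A_3→A_4: (-13)(3) − (-14)(4) = 17
A_4→A_5: (-14)(-4) − (-9)(3) = 83
A_5→A_1: (-9)(3) − (-6)(-4) = -51
Σ = 93
Area = |Σ|/2 = 46.5.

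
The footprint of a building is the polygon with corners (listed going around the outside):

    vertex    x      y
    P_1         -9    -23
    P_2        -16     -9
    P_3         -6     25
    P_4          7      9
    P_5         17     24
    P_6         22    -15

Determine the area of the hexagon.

Apply the surveyor's formula: 2A = Σ (x_i·y_{i+1} − x_{i+1}·y_i), indices taken mod 6.
Cross-terms: -287, -454, -229, 15, -783, -641  ⇒  Σ = -2379
Area = |Σ|/2 = 1189.5.

1189.5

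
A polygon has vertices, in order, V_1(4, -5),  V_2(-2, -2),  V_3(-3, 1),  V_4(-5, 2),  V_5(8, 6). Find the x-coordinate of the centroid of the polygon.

Apply the shoelace formula. First the cross-terms c_i = x_i·y_{i+1} − x_{i+1}·y_i:
  -18, -8, -1, -46, -64  ⇒  2A = -137, A = -68.5.
Then Σ (x_i + x_{i+1})·c_i = -894, so x̄ = -894 / (6·(-68.5)) = 298/137.

298/137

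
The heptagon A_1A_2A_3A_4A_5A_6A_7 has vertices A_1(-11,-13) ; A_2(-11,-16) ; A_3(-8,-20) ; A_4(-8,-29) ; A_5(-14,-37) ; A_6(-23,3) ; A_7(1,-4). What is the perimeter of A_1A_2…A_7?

|A_1A_2| = √((0)² + (-3)²) = √9 = 3
|A_2A_3| = √((3)² + (-4)²) = √25 = 5
|A_3A_4| = √((0)² + (-9)²) = √81 = 9
|A_4A_5| = √((-6)² + (-8)²) = √100 = 10
|A_5A_6| = √((-9)² + (40)²) = √1681 = 41
|A_6A_7| = √((24)² + (-7)²) = √625 = 25
|A_7A_1| = √((-12)² + (-9)²) = √225 = 15
Perimeter = 3 + 5 + 9 + 10 + 41 + 25 + 15 = 108.

108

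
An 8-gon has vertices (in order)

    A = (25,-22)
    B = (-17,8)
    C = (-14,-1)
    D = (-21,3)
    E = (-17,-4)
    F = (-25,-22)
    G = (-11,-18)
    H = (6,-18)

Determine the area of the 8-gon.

Apply the surveyor's formula: 2A = Σ (x_i·y_{i+1} − x_{i+1}·y_i), indices taken mod 8.
A→B: (25)(8) − (-17)(-22) = -174
B→C: (-17)(-1) − (-14)(8) = 129
C→D: (-14)(3) − (-21)(-1) = -63
D→E: (-21)(-4) − (-17)(3) = 135
E→F: (-17)(-22) − (-25)(-4) = 274
F→G: (-25)(-18) − (-11)(-22) = 208
G→H: (-11)(-18) − (6)(-18) = 306
H→A: (6)(-22) − (25)(-18) = 318
Σ = 1133
Area = |Σ|/2 = 566.5.

566.5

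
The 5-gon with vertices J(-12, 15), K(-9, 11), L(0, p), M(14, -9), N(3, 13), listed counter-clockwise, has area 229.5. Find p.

The doubled signed area Σ (x_i y_{i+1} − x_{i+1} y_i) is linear in p.
With p=0 it equals 413; the coefficient of p is -23 (from the two edges through L).
So -23·p + 413 = 2·229.5 = 459 ⇒ p = -2.

-2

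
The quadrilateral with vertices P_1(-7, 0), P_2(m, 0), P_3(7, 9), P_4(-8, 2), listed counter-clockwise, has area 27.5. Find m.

-5

The doubled signed area Σ (x_i y_{i+1} − x_{i+1} y_i) is linear in m.
With m=0 it equals 100; the coefficient of m is 9 (from the two edges through P_2).
So 9·m + 100 = 2·27.5 = 55 ⇒ m = -5.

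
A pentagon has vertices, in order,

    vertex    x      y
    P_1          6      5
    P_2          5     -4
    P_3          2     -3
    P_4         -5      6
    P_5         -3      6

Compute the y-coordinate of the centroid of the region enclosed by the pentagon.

Apply the shoelace (surveyor's) formula. First the cross-terms c_i = x_i·y_{i+1} − x_{i+1}·y_i:
  -49, -7, -3, -12, -51  ⇒  2A = -122, A = -61.
Then Σ (y_i + y_{i+1})·c_i = -714, so ȳ = -714 / (6·(-61)) = 119/61.

119/61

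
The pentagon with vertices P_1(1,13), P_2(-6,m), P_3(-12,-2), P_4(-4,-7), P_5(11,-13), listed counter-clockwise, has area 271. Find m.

Write out the shoelace sum; only the two edges meeting at P_2 involve m:
2·Area = [(1·m − (-6)·13) + ((-6)·(-2) − (-12)·m)] + 361
       = 13·m + 451 = 542
⇒ m = 7.

7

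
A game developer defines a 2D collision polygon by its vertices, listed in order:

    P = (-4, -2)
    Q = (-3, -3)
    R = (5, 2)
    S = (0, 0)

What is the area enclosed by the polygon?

Apply the shoelace formula: 2A = Σ (x_i·y_{i+1} − x_{i+1}·y_i), indices taken mod 4.
Σ = (6) + (9) + (0) + (0) = 15
Area = |Σ|/2 = 7.5.

7.5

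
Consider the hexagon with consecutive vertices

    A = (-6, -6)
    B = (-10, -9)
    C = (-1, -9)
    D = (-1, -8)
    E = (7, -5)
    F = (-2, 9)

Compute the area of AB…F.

Apply the shoelace (surveyor's) formula: 2A = Σ (x_i·y_{i+1} − x_{i+1}·y_i), indices taken mod 6.
Cross-terms: -6, 81, -1, 61, 53, 66  ⇒  Σ = 254
Area = |Σ|/2 = 127.

127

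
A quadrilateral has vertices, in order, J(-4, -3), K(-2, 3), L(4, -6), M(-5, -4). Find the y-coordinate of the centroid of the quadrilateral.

Apply the shoelace formula. First the cross-terms c_i = x_i·y_{i+1} − x_{i+1}·y_i:
  -18, 0, -46, -1  ⇒  2A = -65, A = -32.5.
Then Σ (y_i + y_{i+1})·c_i = 467, so ȳ = 467 / (6·(-32.5)) = -467/195.

-467/195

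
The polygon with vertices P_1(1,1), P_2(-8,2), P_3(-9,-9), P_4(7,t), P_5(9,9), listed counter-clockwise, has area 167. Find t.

Write out the shoelace sum; only the two edges meeting at P_4 involve t:
2·Area = [((-9)·t − 7·(-9)) + (7·9 − 9·t)] + 100
       = -18·t + 226 = 334
⇒ t = -6.

-6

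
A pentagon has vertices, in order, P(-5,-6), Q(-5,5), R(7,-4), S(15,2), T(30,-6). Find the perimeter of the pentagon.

|PQ| = √((0)² + (11)²) = √121 = 11
|QR| = √((12)² + (-9)²) = √225 = 15
|RS| = √((8)² + (6)²) = √100 = 10
|ST| = √((15)² + (-8)²) = √289 = 17
|TP| = √((-35)² + (0)²) = √1225 = 35
Perimeter = 11 + 15 + 10 + 17 + 35 = 88.

88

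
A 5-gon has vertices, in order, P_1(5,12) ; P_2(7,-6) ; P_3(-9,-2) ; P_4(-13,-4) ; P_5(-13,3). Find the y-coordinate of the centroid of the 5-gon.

191/93

Apply the surveyor's formula. First the cross-terms c_i = x_i·y_{i+1} − x_{i+1}·y_i:
  -114, -68, 10, -91, -171  ⇒  2A = -434, A = -217.
Then Σ (y_i + y_{i+1})·c_i = -2674, so ȳ = -2674 / (6·(-217)) = 191/93.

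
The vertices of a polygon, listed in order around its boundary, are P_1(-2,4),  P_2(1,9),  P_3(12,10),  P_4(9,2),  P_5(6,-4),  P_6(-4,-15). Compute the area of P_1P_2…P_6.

Apply the surveyor's formula: 2A = Σ (x_i·y_{i+1} − x_{i+1}·y_i), indices taken mod 6.
Σ = (-22) + (-98) + (-66) + (-48) + (-106) + (-46) = -386
Area = |Σ|/2 = 193.

193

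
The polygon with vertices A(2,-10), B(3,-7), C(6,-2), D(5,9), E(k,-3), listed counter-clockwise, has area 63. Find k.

The doubled signed area Σ (x_i y_{i+1} − x_{i+1} y_i) is linear in k.
With k=0 it equals 107; the coefficient of k is -19 (from the two edges through E).
So -19·k + 107 = 2·63 = 126 ⇒ k = -1.

-1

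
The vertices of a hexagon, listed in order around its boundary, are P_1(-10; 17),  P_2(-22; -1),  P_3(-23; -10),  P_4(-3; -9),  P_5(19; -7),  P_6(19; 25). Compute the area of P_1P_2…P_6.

1065.5

Apply the shoelace formula: 2A = Σ (x_i·y_{i+1} − x_{i+1}·y_i), indices taken mod 6.
Cross-terms: 384, 197, 177, 192, 608, 573  ⇒  Σ = 2131
Area = |Σ|/2 = 1065.5.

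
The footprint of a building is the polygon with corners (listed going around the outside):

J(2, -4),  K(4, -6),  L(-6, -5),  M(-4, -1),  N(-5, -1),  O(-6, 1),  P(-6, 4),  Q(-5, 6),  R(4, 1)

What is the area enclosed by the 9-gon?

J→K: (2)(-6) − (4)(-4) = 4
K→L: (4)(-5) − (-6)(-6) = -56
L→M: (-6)(-1) − (-4)(-5) = -14
M→N: (-4)(-1) − (-5)(-1) = -1
N→O: (-5)(1) − (-6)(-1) = -11
O→P: (-6)(4) − (-6)(1) = -18
P→Q: (-6)(6) − (-5)(4) = -16
Q→R: (-5)(1) − (4)(6) = -29
R→J: (4)(-4) − (2)(1) = -18
Σ = -159
Area = |Σ|/2 = 79.5.

79.5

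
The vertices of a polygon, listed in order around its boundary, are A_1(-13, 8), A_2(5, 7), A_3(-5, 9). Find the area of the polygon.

13

Σ = (-131) + (80) + (77) = 26
Area = |Σ|/2 = 13.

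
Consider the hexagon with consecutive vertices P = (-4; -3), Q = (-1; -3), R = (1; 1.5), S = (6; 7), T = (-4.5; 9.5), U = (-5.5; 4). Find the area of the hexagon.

Apply the shoelace formula: 2A = Σ (x_i·y_{i+1} − x_{i+1}·y_i), indices taken mod 6.
P→Q: (-4)(-3) − (-1)(-3) = 9
Q→R: (-1)(1.5) − (1)(-3) = 1.5
R→S: (1)(7) − (6)(1.5) = -2
S→T: (6)(9.5) − (-4.5)(7) = 88.5
T→U: (-4.5)(4) − (-5.5)(9.5) = 34.25
U→P: (-5.5)(-3) − (-4)(4) = 32.5
Σ = 163.75
Area = |Σ|/2 = 81.875.

81.875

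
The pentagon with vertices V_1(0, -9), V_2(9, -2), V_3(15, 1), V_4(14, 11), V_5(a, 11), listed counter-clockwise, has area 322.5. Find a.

The doubled signed area Σ (x_i y_{i+1} − x_{i+1} y_i) is linear in a.
With a=0 it equals 425; the coefficient of a is -20 (from the two edges through V_5).
So -20·a + 425 = 2·322.5 = 645 ⇒ a = -11.

-11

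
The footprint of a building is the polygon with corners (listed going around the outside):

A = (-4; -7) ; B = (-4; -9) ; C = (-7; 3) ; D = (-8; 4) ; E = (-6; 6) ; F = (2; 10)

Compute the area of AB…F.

Apply the surveyor's formula: 2A = Σ (x_i·y_{i+1} − x_{i+1}·y_i), indices taken mod 6.
Σ = (8) + (-75) + (-4) + (-24) + (-72) + (26) = -141
Area = |Σ|/2 = 70.5.

70.5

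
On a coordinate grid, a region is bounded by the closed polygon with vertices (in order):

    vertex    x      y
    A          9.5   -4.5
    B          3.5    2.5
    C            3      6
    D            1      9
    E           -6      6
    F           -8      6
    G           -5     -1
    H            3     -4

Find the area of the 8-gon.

Apply the surveyor's formula: 2A = Σ (x_i·y_{i+1} − x_{i+1}·y_i), indices taken mod 8.
A→B: (9.5)(2.5) − (3.5)(-4.5) = 39.5
B→C: (3.5)(6) − (3)(2.5) = 13.5
C→D: (3)(9) − (1)(6) = 21
D→E: (1)(6) − (-6)(9) = 60
E→F: (-6)(6) − (-8)(6) = 12
F→G: (-8)(-1) − (-5)(6) = 38
G→H: (-5)(-4) − (3)(-1) = 23
H→A: (3)(-4.5) − (9.5)(-4) = 24.5
Σ = 231.5
Area = |Σ|/2 = 115.75.

115.75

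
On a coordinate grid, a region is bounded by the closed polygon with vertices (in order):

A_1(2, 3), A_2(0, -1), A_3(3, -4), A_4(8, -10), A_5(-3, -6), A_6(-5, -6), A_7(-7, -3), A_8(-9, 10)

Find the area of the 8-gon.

A_1→A_2: (2)(-1) − (0)(3) = -2
A_2→A_3: (0)(-4) − (3)(-1) = 3
A_3→A_4: (3)(-10) − (8)(-4) = 2
A_4→A_5: (8)(-6) − (-3)(-10) = -78
A_5→A_6: (-3)(-6) − (-5)(-6) = -12
A_6→A_7: (-5)(-3) − (-7)(-6) = -27
A_7→A_8: (-7)(10) − (-9)(-3) = -97
A_8→A_1: (-9)(3) − (2)(10) = -47
Σ = -258
Area = |Σ|/2 = 129.

129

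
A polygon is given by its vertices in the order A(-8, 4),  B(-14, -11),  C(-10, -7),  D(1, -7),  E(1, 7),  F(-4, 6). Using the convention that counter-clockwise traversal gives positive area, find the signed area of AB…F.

144.5

Apply the shoelace formula: 2A = Σ (x_i·y_{i+1} − x_{i+1}·y_i), indices taken mod 6.
Σ = (144) + (-12) + (77) + (14) + (34) + (32) = 289
Signed area = Σ/2 = 144.5 (positive ⇒ counter-clockwise traversal).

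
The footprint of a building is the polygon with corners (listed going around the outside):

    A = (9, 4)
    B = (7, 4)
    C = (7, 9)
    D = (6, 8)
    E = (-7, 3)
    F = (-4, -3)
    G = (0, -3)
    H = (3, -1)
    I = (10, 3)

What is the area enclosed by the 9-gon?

Apply the surveyor's formula: 2A = Σ (x_i·y_{i+1} − x_{i+1}·y_i), indices taken mod 9.
Σ = (8) + (35) + (2) + (74) + (33) + (12) + (9) + (19) + (13) = 205
Area = |Σ|/2 = 102.5.

102.5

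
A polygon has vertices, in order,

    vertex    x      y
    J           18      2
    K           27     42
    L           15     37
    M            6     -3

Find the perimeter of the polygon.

108

|JK| = √((9)² + (40)²) = √1681 = 41
|KL| = √((-12)² + (-5)²) = √169 = 13
|LM| = √((-9)² + (-40)²) = √1681 = 41
|MJ| = √((12)² + (5)²) = √169 = 13
Perimeter = 41 + 13 + 41 + 13 = 108.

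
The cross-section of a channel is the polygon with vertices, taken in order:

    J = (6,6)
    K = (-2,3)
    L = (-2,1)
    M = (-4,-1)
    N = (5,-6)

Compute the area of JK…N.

Cross-terms: 30, 4, 6, 29, 66  ⇒  Σ = 135
Area = |Σ|/2 = 67.5.

67.5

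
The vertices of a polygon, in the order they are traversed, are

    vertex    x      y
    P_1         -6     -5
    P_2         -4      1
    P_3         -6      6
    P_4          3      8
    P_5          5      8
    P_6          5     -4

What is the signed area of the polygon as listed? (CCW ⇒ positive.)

-117.5

Apply Gauss's area formula: 2A = Σ (x_i·y_{i+1} − x_{i+1}·y_i), indices taken mod 6.
Cross-terms: -26, -18, -66, -16, -60, -49  ⇒  Σ = -235
Signed area = Σ/2 = -117.5 (negative ⇒ clockwise traversal).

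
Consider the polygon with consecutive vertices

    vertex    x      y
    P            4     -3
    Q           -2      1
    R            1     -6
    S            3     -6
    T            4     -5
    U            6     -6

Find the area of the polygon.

Apply the shoelace (surveyor's) formula: 2A = Σ (x_i·y_{i+1} − x_{i+1}·y_i), indices taken mod 6.
Σ = (-2) + (11) + (12) + (9) + (6) + (6) = 42
Area = |Σ|/2 = 21.

21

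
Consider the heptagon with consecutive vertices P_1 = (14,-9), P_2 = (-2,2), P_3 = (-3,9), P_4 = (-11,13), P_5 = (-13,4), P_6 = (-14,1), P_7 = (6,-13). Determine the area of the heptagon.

Apply the shoelace formula: 2A = Σ (x_i·y_{i+1} − x_{i+1}·y_i), indices taken mod 7.
Cross-terms: 10, -12, 60, 125, 43, 176, 128  ⇒  Σ = 530
Area = |Σ|/2 = 265.

265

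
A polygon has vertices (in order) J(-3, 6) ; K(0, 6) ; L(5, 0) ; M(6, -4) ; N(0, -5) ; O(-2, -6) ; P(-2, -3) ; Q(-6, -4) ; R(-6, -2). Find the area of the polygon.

89

Apply the surveyor's formula: 2A = Σ (x_i·y_{i+1} − x_{i+1}·y_i), indices taken mod 9.
Σ = (-18) + (-30) + (-20) + (-30) + (-10) + (-6) + (-10) + (-12) + (-42) = -178
Area = |Σ|/2 = 89.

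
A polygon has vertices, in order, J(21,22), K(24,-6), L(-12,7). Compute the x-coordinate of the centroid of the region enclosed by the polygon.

Apply the surveyor's formula. First the cross-terms c_i = x_i·y_{i+1} − x_{i+1}·y_i:
  -654, 96, -411  ⇒  2A = -969, A = -484.5.
Then Σ (x_i + x_{i+1})·c_i = -31977, so x̄ = -31977 / (6·(-484.5)) = 11.

11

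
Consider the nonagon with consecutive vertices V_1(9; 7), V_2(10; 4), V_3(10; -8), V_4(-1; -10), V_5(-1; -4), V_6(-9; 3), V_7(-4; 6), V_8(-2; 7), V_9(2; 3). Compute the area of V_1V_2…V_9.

Σ = (-34) + (-120) + (-108) + (-6) + (-39) + (-42) + (-16) + (-20) + (-13) = -398
Area = |Σ|/2 = 199.

199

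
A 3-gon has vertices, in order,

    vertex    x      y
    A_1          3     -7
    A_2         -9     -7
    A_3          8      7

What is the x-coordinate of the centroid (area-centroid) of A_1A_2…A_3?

Apply the shoelace (surveyor's) formula. First the cross-terms c_i = x_i·y_{i+1} − x_{i+1}·y_i:
  -84, -7, -77  ⇒  2A = -168, A = -84.
Then Σ (x_i + x_{i+1})·c_i = -336, so x̄ = -336 / (6·(-84)) = 2/3.

2/3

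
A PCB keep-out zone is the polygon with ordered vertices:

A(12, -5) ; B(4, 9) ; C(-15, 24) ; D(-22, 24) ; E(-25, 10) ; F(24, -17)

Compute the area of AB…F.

588

Cross-terms: 128, 231, 168, 380, 185, 84  ⇒  Σ = 1176
Area = |Σ|/2 = 588.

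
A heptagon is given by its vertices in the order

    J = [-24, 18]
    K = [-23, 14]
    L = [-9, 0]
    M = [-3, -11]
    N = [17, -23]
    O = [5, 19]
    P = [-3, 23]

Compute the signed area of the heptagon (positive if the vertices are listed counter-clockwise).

Cross-terms: 78, 126, 99, 256, 438, 172, 498  ⇒  Σ = 1667
Signed area = Σ/2 = 833.5 (positive ⇒ counter-clockwise traversal).

833.5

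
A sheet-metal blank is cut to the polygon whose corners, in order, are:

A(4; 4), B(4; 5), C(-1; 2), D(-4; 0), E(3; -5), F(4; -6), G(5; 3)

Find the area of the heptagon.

Σ = (4) + (13) + (8) + (20) + (2) + (42) + (8) = 97
Area = |Σ|/2 = 48.5.

48.5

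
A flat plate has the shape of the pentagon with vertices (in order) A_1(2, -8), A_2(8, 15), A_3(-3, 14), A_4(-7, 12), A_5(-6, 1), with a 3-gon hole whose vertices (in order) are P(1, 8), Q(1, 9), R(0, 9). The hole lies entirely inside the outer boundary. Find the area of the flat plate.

Outer boundary:
Apply the shoelace formula: 2A = Σ (x_i·y_{i+1} − x_{i+1}·y_i), indices taken mod 5.
Cross-terms: 94, 157, 62, 65, 46  ⇒  Σ = 424
Area = |Σ|/2 = 212.
Hole:
Apply the shoelace (surveyor's) formula: 2A = Σ (x_i·y_{i+1} − x_{i+1}·y_i), indices taken mod 3.
Σ = (1) + (9) + (-9) = 1
Area = |Σ|/2 = 0.5.
Net area = 212 − 0.5 = 211.5.

211.5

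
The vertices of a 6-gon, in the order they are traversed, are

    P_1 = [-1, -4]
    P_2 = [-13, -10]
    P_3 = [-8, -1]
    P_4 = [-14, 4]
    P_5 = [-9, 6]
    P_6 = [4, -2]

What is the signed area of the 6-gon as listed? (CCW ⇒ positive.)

Apply the shoelace formula: 2A = Σ (x_i·y_{i+1} − x_{i+1}·y_i), indices taken mod 6.
Cross-terms: -42, -67, -46, -48, -6, -18  ⇒  Σ = -227
Signed area = Σ/2 = -113.5 (negative ⇒ clockwise traversal).

-113.5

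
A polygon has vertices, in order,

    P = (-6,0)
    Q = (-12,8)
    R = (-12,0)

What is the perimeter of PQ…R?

24

|PQ| = √((-6)² + (8)²) = √100 = 10
|QR| = √((0)² + (-8)²) = √64 = 8
|RP| = √((6)² + (0)²) = √36 = 6
Perimeter = 10 + 8 + 6 = 24.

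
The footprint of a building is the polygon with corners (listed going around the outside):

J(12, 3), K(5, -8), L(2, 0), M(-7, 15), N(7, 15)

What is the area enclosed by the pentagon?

Apply the surveyor's formula: 2A = Σ (x_i·y_{i+1} − x_{i+1}·y_i), indices taken mod 5.
Σ = (-111) + (16) + (30) + (-210) + (-159) = -434
Area = |Σ|/2 = 217.

217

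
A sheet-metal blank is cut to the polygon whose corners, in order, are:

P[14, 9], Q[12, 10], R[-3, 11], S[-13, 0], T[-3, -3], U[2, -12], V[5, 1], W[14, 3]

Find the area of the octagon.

Σ = (32) + (162) + (143) + (39) + (42) + (62) + (1) + (84) = 565
Area = |Σ|/2 = 282.5.

282.5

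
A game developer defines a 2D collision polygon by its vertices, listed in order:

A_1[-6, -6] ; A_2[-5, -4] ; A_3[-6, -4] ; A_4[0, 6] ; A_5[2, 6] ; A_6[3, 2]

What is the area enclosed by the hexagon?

Apply the shoelace formula: 2A = Σ (x_i·y_{i+1} − x_{i+1}·y_i), indices taken mod 6.
A_1→A_2: (-6)(-4) − (-5)(-6) = -6
A_2→A_3: (-5)(-4) − (-6)(-4) = -4
A_3→A_4: (-6)(6) − (0)(-4) = -36
A_4→A_5: (0)(6) − (2)(6) = -12
A_5→A_6: (2)(2) − (3)(6) = -14
A_6→A_1: (3)(-6) − (-6)(2) = -6
Σ = -78
Area = |Σ|/2 = 39.

39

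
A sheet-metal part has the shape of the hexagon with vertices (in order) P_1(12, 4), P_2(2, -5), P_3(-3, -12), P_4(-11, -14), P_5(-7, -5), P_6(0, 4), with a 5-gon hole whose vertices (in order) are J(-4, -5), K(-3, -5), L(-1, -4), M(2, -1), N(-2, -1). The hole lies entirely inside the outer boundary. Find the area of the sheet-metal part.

Outer boundary:
Σ = (-68) + (-39) + (-90) + (-43) + (-28) + (-48) = -316
Area = |Σ|/2 = 158.
Hole:
Apply Gauss's area formula: 2A = Σ (x_i·y_{i+1} − x_{i+1}·y_i), indices taken mod 5.
Σ = (5) + (7) + (9) + (-4) + (6) = 23
Area = |Σ|/2 = 11.5.
Net area = 158 − 11.5 = 146.5.

146.5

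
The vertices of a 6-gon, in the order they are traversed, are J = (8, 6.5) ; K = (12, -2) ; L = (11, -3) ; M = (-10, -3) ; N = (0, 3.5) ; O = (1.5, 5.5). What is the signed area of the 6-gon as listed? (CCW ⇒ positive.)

Apply the shoelace formula: 2A = Σ (x_i·y_{i+1} − x_{i+1}·y_i), indices taken mod 6.
Σ = (-94) + (-14) + (-63) + (-35) + (-5.25) + (-34.25) = -245.5
Signed area = Σ/2 = -122.75 (negative ⇒ clockwise traversal).

-122.75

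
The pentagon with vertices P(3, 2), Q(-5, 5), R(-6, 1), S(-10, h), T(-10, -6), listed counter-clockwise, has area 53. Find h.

-3

Write out the shoelace sum; only the two edges meeting at S involve h:
2·Area = [((-6)·h − (-10)·1) + ((-10)·(-6) − (-10)·h)] + 48
       = 4·h + 118 = 106
⇒ h = -3.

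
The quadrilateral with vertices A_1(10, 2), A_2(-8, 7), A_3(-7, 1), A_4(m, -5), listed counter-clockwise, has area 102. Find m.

The doubled signed area Σ (x_i y_{i+1} − x_{i+1} y_i) is linear in m.
With m=0 it equals 212; the coefficient of m is 1 (from the two edges through A_4).
So 1·m + 212 = 2·102 = 204 ⇒ m = -8.

-8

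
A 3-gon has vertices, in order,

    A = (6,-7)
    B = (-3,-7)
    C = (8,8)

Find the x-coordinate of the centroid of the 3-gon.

Apply Gauss's area formula. First the cross-terms c_i = x_i·y_{i+1} − x_{i+1}·y_i:
  -63, 32, -104  ⇒  2A = -135, A = -67.5.
Then Σ (x_i + x_{i+1})·c_i = -1485, so x̄ = -1485 / (6·(-67.5)) = 11/3.

11/3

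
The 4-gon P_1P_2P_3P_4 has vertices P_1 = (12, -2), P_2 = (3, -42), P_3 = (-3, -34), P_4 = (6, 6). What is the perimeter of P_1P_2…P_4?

102

|P_1P_2| = √((-9)² + (-40)²) = √1681 = 41
|P_2P_3| = √((-6)² + (8)²) = √100 = 10
|P_3P_4| = √((9)² + (40)²) = √1681 = 41
|P_4P_1| = √((6)² + (-8)²) = √100 = 10
Perimeter = 41 + 10 + 41 + 10 = 102.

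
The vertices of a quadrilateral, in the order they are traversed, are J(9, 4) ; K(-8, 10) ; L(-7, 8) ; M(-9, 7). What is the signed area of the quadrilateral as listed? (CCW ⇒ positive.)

Apply Gauss's area formula: 2A = Σ (x_i·y_{i+1} − x_{i+1}·y_i), indices taken mod 4.
Σ = (122) + (6) + (23) + (-99) = 52
Signed area = Σ/2 = 26 (positive ⇒ counter-clockwise traversal).

26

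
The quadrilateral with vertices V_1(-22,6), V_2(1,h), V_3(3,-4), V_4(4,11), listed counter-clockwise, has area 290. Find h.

-11

The doubled signed area Σ (x_i y_{i+1} − x_{i+1} y_i) is linear in h.
With h=0 it equals 305; the coefficient of h is -25 (from the two edges through V_2).
So -25·h + 305 = 2·290 = 580 ⇒ h = -11.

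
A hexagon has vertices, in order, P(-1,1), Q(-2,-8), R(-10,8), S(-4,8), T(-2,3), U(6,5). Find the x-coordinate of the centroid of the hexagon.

-571/147

Apply the shoelace formula. First the cross-terms c_i = x_i·y_{i+1} − x_{i+1}·y_i:
  10, -96, -48, 4, -28, 11  ⇒  2A = -147, A = -73.5.
Then Σ (x_i + x_{i+1})·c_i = 1713, so x̄ = 1713 / (6·(-73.5)) = -571/147.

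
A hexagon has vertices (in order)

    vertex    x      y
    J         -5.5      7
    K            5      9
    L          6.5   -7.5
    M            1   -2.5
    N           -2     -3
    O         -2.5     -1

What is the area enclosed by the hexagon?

112.875

Σ = (-84.5) + (-96) + (-8.75) + (-8) + (-5.5) + (-23) = -225.75
Area = |Σ|/2 = 112.875.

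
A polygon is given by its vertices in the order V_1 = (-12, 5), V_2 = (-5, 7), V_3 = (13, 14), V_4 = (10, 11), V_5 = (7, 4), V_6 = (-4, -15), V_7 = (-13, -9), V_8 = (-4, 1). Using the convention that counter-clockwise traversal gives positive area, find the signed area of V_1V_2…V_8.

Apply the surveyor's formula: 2A = Σ (x_i·y_{i+1} − x_{i+1}·y_i), indices taken mod 8.
Cross-terms: -59, -161, 3, -37, -89, -159, -49, -8  ⇒  Σ = -559
Signed area = Σ/2 = -279.5 (negative ⇒ clockwise traversal).

-279.5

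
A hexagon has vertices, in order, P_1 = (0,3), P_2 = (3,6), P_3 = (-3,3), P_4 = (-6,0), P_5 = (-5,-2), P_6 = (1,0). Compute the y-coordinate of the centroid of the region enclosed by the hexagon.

197/159

Apply the surveyor's formula. First the cross-terms c_i = x_i·y_{i+1} − x_{i+1}·y_i:
  -9, 27, 18, 12, 2, 3  ⇒  2A = 53, A = 26.5.
Then Σ (y_i + y_{i+1})·c_i = 197, so ȳ = 197 / (6·26.5) = 197/159.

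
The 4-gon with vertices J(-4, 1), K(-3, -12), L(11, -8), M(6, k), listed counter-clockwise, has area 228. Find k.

The doubled signed area Σ (x_i y_{i+1} − x_{i+1} y_i) is linear in k.
With k=0 it equals 261; the coefficient of k is 15 (from the two edges through M).
So 15·k + 261 = 2·228 = 456 ⇒ k = 13.

13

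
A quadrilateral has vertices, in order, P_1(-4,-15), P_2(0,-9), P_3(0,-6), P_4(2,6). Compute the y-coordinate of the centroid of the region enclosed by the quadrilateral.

Apply the surveyor's formula. First the cross-terms c_i = x_i·y_{i+1} − x_{i+1}·y_i:
  36, 0, 12, -6  ⇒  2A = 42, A = 21.
Then Σ (y_i + y_{i+1})·c_i = -810, so ȳ = -810 / (6·21) = -45/7.

-45/7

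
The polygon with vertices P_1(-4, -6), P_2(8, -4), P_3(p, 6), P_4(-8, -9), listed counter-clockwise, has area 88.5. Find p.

-1

The doubled signed area Σ (x_i y_{i+1} − x_{i+1} y_i) is linear in p.
With p=0 it equals 172; the coefficient of p is -5 (from the two edges through P_3).
So -5·p + 172 = 2·88.5 = 177 ⇒ p = -1.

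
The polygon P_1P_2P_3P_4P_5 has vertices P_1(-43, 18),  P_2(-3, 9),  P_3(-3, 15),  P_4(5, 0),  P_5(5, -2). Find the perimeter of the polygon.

118

|P_1P_2| = √((40)² + (-9)²) = √1681 = 41
|P_2P_3| = √((0)² + (6)²) = √36 = 6
|P_3P_4| = √((8)² + (-15)²) = √289 = 17
|P_4P_5| = √((0)² + (-2)²) = √4 = 2
|P_5P_1| = √((-48)² + (20)²) = √2704 = 52
Perimeter = 41 + 6 + 17 + 2 + 52 = 118.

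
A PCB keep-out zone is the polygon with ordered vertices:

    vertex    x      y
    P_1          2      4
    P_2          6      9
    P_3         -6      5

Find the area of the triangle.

22

Σ = (-6) + (84) + (-34) = 44
Area = |Σ|/2 = 22.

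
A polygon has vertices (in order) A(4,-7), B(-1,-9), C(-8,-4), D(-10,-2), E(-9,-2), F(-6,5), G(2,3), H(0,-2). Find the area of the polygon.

107

Apply the surveyor's formula: 2A = Σ (x_i·y_{i+1} − x_{i+1}·y_i), indices taken mod 8.
Cross-terms: -43, -68, -24, 2, -57, -28, -4, 8  ⇒  Σ = -214
Area = |Σ|/2 = 107.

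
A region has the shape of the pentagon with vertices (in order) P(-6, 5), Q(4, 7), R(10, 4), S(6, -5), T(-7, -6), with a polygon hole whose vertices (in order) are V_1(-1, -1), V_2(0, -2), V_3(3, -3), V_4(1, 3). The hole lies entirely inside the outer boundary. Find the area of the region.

155

Outer boundary:
Apply Gauss's area formula: 2A = Σ (x_i·y_{i+1} − x_{i+1}·y_i), indices taken mod 5.
Σ = (-62) + (-54) + (-74) + (-71) + (-71) = -332
Area = |Σ|/2 = 166.
Hole:
Cross-terms: 2, 6, 12, 2  ⇒  Σ = 22
Area = |Σ|/2 = 11.
Net area = 166 − 11 = 155.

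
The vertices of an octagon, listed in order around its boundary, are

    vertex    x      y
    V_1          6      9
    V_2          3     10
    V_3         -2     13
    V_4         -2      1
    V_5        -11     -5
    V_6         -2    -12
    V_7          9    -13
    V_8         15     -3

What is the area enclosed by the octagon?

357

V_1→V_2: (6)(10) − (3)(9) = 33
V_2→V_3: (3)(13) − (-2)(10) = 59
V_3→V_4: (-2)(1) − (-2)(13) = 24
V_4→V_5: (-2)(-5) − (-11)(1) = 21
V_5→V_6: (-11)(-12) − (-2)(-5) = 122
V_6→V_7: (-2)(-13) − (9)(-12) = 134
V_7→V_8: (9)(-3) − (15)(-13) = 168
V_8→V_1: (15)(9) − (6)(-3) = 153
Σ = 714
Area = |Σ|/2 = 357.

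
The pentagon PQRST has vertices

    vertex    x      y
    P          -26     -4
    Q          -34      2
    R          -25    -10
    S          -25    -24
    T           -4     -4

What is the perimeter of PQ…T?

90

|PQ| = √((-8)² + (6)²) = √100 = 10
|QR| = √((9)² + (-12)²) = √225 = 15
|RS| = √((0)² + (-14)²) = √196 = 14
|ST| = √((21)² + (20)²) = √841 = 29
|TP| = √((-22)² + (0)²) = √484 = 22
Perimeter = 10 + 15 + 14 + 29 + 22 = 90.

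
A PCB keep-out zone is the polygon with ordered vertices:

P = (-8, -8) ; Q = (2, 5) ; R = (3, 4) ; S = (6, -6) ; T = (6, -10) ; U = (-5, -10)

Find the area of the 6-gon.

123.5

Apply the surveyor's formula: 2A = Σ (x_i·y_{i+1} − x_{i+1}·y_i), indices taken mod 6.
Σ = (-24) + (-7) + (-42) + (-24) + (-110) + (-40) = -247
Area = |Σ|/2 = 123.5.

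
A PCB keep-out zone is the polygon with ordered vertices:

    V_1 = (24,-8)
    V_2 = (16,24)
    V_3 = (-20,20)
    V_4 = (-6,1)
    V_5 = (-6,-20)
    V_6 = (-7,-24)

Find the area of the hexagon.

Apply the shoelace (surveyor's) formula: 2A = Σ (x_i·y_{i+1} − x_{i+1}·y_i), indices taken mod 6.
Σ = (704) + (800) + (100) + (126) + (4) + (632) = 2366
Area = |Σ|/2 = 1183.

1183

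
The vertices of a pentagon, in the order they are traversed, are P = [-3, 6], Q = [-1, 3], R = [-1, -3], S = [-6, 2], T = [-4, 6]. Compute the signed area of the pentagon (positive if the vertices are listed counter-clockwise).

Σ = (-3) + (6) + (-20) + (-28) + (-6) = -51
Signed area = Σ/2 = -25.5 (negative ⇒ clockwise traversal).

-25.5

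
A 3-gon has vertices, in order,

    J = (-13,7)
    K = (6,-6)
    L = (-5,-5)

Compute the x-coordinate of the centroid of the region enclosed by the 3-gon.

-4

Apply Gauss's area formula. First the cross-terms c_i = x_i·y_{i+1} − x_{i+1}·y_i:
  36, -60, -100  ⇒  2A = -124, A = -62.
Then Σ (x_i + x_{i+1})·c_i = 1488, so x̄ = 1488 / (6·(-62)) = -4.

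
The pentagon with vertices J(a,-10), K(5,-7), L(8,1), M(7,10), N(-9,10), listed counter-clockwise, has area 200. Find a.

Write out the shoelace sum; only the two edges meeting at J involve a:
2·Area = [((-9)·(-10) − a·10) + (a·(-7) − 5·(-10))] + 294
       = -17·a + 434 = 400
⇒ a = 2.

2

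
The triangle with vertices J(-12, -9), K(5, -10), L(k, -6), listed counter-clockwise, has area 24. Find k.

The doubled signed area Σ (x_i y_{i+1} − x_{i+1} y_i) is linear in k.
With k=0 it equals 63; the coefficient of k is 1 (from the two edges through L).
So 1·k + 63 = 2·24 = 48 ⇒ k = -15.

-15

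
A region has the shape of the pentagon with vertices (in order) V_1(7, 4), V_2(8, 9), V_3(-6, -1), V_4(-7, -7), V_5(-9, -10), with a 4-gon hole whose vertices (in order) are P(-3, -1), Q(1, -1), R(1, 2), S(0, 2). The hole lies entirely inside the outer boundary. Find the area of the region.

69

Outer boundary:
Apply the shoelace (surveyor's) formula: 2A = Σ (x_i·y_{i+1} − x_{i+1}·y_i), indices taken mod 5.
Cross-terms: 31, 46, 35, 7, 34  ⇒  Σ = 153
Area = |Σ|/2 = 76.5.
Hole:
P→Q: (-3)(-1) − (1)(-1) = 4
Q→R: (1)(2) − (1)(-1) = 3
R→S: (1)(2) − (0)(2) = 2
S→P: (0)(-1) − (-3)(2) = 6
Σ = 15
Area = |Σ|/2 = 7.5.
Net area = 76.5 − 7.5 = 69.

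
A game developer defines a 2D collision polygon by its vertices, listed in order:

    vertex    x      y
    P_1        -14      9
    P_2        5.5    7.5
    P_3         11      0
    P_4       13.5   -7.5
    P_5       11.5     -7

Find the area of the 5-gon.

Apply the surveyor's formula: 2A = Σ (x_i·y_{i+1} − x_{i+1}·y_i), indices taken mod 5.
Σ = (-154.5) + (-82.5) + (-82.5) + (-8.25) + (5.5) = -322.25
Area = |Σ|/2 = 161.125.

161.125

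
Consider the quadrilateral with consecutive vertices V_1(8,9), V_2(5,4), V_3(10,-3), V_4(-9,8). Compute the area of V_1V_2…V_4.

Apply the surveyor's formula: 2A = Σ (x_i·y_{i+1} − x_{i+1}·y_i), indices taken mod 4.
Σ = (-13) + (-55) + (53) + (-145) = -160
Area = |Σ|/2 = 80.

80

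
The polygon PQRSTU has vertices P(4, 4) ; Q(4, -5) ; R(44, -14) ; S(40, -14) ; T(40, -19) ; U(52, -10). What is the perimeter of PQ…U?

|PQ| = √((0)² + (-9)²) = √81 = 9
|QR| = √((40)² + (-9)²) = √1681 = 41
|RS| = √((-4)² + (0)²) = √16 = 4
|ST| = √((0)² + (-5)²) = √25 = 5
|TU| = √((12)² + (9)²) = √225 = 15
|UP| = √((-48)² + (14)²) = √2500 = 50
Perimeter = 9 + 41 + 4 + 5 + 15 + 50 = 124.

124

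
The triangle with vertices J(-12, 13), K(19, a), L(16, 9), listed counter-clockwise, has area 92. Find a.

Write out the shoelace sum; only the two edges meeting at K involve a:
2·Area = [((-12)·a − 19·13) + (19·9 − 16·a)] + 316
       = -28·a + 240 = 184
⇒ a = 2.

2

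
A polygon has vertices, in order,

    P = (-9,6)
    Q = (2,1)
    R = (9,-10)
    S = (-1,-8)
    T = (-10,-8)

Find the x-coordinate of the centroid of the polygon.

Apply the shoelace formula. First the cross-terms c_i = x_i·y_{i+1} − x_{i+1}·y_i:
  -21, -29, -82, -72, -132  ⇒  2A = -336, A = -168.
Then Σ (x_i + x_{i+1})·c_i = 2472, so x̄ = 2472 / (6·(-168)) = -103/42.

-103/42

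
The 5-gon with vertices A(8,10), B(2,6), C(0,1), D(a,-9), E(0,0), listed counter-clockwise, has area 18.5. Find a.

-7

Write out the shoelace sum; only the two edges meeting at D involve a:
2·Area = [(0·(-9) − a·1) + (a·0 − 0·(-9))] + 30
       = -1·a + 30 = 37
⇒ a = -7.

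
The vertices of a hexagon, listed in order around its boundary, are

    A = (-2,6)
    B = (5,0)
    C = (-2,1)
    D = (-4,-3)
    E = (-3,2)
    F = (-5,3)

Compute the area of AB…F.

Σ = (-30) + (5) + (10) + (-17) + (1) + (-24) = -55
Area = |Σ|/2 = 27.5.

27.5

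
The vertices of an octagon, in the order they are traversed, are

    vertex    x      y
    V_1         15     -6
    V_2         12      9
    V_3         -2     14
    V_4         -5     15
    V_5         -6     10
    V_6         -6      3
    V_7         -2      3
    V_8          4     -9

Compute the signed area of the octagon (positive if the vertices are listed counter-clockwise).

310

Σ = (207) + (186) + (40) + (40) + (42) + (-12) + (6) + (111) = 620
Signed area = Σ/2 = 310 (positive ⇒ counter-clockwise traversal).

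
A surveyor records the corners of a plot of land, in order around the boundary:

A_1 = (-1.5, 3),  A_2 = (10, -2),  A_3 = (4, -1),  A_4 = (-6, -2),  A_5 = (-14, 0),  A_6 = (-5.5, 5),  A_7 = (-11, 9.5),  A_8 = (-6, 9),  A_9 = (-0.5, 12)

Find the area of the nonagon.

Apply the shoelace (surveyor's) formula: 2A = Σ (x_i·y_{i+1} − x_{i+1}·y_i), indices taken mod 9.
Σ = (-27) + (-2) + (-14) + (-28) + (-70) + (2.75) + (-42) + (-67.5) + (16.5) = -231.25
Area = |Σ|/2 = 115.625.

115.625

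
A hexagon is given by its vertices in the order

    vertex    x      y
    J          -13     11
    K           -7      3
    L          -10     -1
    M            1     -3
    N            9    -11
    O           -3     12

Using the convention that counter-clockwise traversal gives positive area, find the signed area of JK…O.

J→K: (-13)(3) − (-7)(11) = 38
K→L: (-7)(-1) − (-10)(3) = 37
L→M: (-10)(-3) − (1)(-1) = 31
M→N: (1)(-11) − (9)(-3) = 16
N→O: (9)(12) − (-3)(-11) = 75
O→J: (-3)(11) − (-13)(12) = 123
Σ = 320
Signed area = Σ/2 = 160 (positive ⇒ counter-clockwise traversal).

160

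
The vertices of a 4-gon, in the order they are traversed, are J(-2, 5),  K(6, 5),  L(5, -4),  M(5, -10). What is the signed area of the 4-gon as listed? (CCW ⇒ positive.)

Apply the shoelace (surveyor's) formula: 2A = Σ (x_i·y_{i+1} − x_{i+1}·y_i), indices taken mod 4.
Cross-terms: -40, -49, -30, 5  ⇒  Σ = -114
Signed area = Σ/2 = -57 (negative ⇒ clockwise traversal).

-57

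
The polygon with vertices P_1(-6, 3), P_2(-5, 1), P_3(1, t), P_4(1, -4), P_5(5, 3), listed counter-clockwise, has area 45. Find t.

The doubled signed area Σ (x_i y_{i+1} − x_{i+1} y_i) is linear in t.
With t=0 it equals 60; the coefficient of t is -6 (from the two edges through P_3).
So -6·t + 60 = 2·45 = 90 ⇒ t = -5.

-5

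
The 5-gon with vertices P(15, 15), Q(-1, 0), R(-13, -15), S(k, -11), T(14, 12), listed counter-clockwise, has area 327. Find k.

11

Write out the shoelace sum; only the two edges meeting at S involve k:
2·Area = [((-13)·(-11) − k·(-15)) + (k·12 − 14·(-11))] + 60
       = 27·k + 357 = 654
⇒ k = 11.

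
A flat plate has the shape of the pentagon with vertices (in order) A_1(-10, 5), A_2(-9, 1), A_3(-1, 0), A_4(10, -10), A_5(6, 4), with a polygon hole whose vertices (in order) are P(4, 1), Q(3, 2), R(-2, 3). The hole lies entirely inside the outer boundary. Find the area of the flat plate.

106

Outer boundary:
Σ = (35) + (1) + (10) + (100) + (70) = 216
Area = |Σ|/2 = 108.
Hole:
Cross-terms: 5, 13, -14  ⇒  Σ = 4
Area = |Σ|/2 = 2.
Net area = 108 − 2 = 106.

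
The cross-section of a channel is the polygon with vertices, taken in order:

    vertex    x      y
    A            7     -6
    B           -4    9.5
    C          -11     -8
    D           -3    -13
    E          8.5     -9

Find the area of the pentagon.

Apply the shoelace formula: 2A = Σ (x_i·y_{i+1} − x_{i+1}·y_i), indices taken mod 5.
Σ = (42.5) + (136.5) + (119) + (137.5) + (12) = 447.5
Area = |Σ|/2 = 223.75.

223.75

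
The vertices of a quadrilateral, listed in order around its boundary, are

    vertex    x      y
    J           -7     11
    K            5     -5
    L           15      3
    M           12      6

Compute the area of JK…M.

149

Apply Gauss's area formula: 2A = Σ (x_i·y_{i+1} − x_{i+1}·y_i), indices taken mod 4.
J→K: (-7)(-5) − (5)(11) = -20
K→L: (5)(3) − (15)(-5) = 90
L→M: (15)(6) − (12)(3) = 54
M→J: (12)(11) − (-7)(6) = 174
Σ = 298
Area = |Σ|/2 = 149.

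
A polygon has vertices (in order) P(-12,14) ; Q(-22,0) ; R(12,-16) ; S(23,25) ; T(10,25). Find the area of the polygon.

1046.5

Apply the surveyor's formula: 2A = Σ (x_i·y_{i+1} − x_{i+1}·y_i), indices taken mod 5.
Cross-terms: 308, 352, 668, 325, 440  ⇒  Σ = 2093
Area = |Σ|/2 = 1046.5.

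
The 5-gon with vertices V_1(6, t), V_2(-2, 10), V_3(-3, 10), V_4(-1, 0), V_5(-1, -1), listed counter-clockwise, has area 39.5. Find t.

The doubled signed area Σ (x_i y_{i+1} − x_{i+1} y_i) is linear in t.
With t=0 it equals 87; the coefficient of t is 1 (from the two edges through V_1).
So 1·t + 87 = 2·39.5 = 79 ⇒ t = -8.

-8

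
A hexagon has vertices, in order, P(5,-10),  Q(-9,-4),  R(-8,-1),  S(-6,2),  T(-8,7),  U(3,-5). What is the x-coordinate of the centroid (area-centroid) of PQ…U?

Apply the shoelace formula. First the cross-terms c_i = x_i·y_{i+1} − x_{i+1}·y_i:
  -110, -23, -22, -26, 19, -5  ⇒  2A = -167, A = -83.5.
Then Σ (x_i + x_{i+1})·c_i = 1368, so x̄ = 1368 / (6·(-83.5)) = -456/167.

-456/167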